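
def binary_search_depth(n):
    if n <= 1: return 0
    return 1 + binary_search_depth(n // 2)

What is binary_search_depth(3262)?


3262 / 2 = 1631
1631 / 2 = 815
815 / 2 = 407
407 / 2 = 203
203 / 2 = 101
101 / 2 = 50
50 / 2 = 25
25 / 2 = 12
12 / 2 = 6
6 / 2 = 3
3 / 2 = 1
Reached 1 after 11 halvings

11


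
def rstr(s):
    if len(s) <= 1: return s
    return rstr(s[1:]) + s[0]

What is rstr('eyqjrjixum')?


rstr('eyqjrjixum') = rstr('yqjrjixum') + 'e'
rstr('yqjrjixum') = rstr('qjrjixum') + 'y'
rstr('qjrjixum') = rstr('jrjixum') + 'q'
rstr('jrjixum') = rstr('rjixum') + 'j'
rstr('rjixum') = rstr('jixum') + 'r'
rstr('jixum') = rstr('ixum') + 'j'
rstr('ixum') = rstr('xum') + 'i'
rstr('xum') = rstr('um') + 'x'
rstr('um') = rstr('m') + 'u'
rstr('m') = 'm'  (base case)
Concatenating: 'm' + 'u' + 'x' + 'i' + 'j' + 'r' + 'j' + 'q' + 'y' + 'e' = 'muxijrjqye'

muxijrjqye


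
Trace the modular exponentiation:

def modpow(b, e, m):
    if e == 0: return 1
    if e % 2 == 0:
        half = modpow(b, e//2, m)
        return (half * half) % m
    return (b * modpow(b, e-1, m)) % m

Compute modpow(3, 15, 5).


modpow(3, 15, 5): e is odd, compute modpow(3, 14, 5)
  modpow(3, 14, 5): e is even, compute modpow(3, 7, 5)
    modpow(3, 7, 5): e is odd, compute modpow(3, 6, 5)
      modpow(3, 6, 5): e is even, compute modpow(3, 3, 5)
        modpow(3, 3, 5): e is odd, compute modpow(3, 2, 5)
          modpow(3, 2, 5): e is even, compute modpow(3, 1, 5)
          modpow(3, 1, 5): e is odd, compute modpow(3, 0, 5)
          modpow(3, 0, 5) = 1
          (3 * 1) % 5 = 3
          half=3, (3*3) % 5 = 4
        (3 * 4) % 5 = 2
      half=2, (2*2) % 5 = 4
    (3 * 4) % 5 = 2
  half=2, (2*2) % 5 = 4
(3 * 4) % 5 = 2

2


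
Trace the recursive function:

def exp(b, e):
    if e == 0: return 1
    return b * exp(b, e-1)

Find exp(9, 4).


exp(9, 4)
= 9 * exp(9, 3)
= 9 * 9 * exp(9, 2)
= 9 * 9 * 9 * exp(9, 1)
= 9 * 9 * 9 * 9 * exp(9, 0)
= 9 * 9 * 9 * 9 * 1
= 6561

6561


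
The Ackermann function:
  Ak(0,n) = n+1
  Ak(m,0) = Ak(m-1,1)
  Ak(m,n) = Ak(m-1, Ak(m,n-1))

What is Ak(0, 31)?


Ak(0, 31) = 32
Result: Ak(0, 31) = 32

32


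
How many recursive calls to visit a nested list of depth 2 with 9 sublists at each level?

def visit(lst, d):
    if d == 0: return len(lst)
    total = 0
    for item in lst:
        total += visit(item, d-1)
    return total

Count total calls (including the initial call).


At depth 0 (root): 1 call
At depth 1: each of 1 parents calls visit on 9 children = 9 calls
At depth 2: each of 9 parents calls visit on 9 children = 81 calls
Total: 1 + 9 + 81 = 91

91


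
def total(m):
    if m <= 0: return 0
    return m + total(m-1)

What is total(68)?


total(68)
= 68 + 67 + 66 + 65 + 64 + 63 + 62 + 61 + 60 + 59 + 58 + 57 + 56 + 55 + 54 + 53 + 52 + 51 + 50 + 49 + 48 + 47 + 46 + 45 + 44 + 43 + 42 + 41 + 40 + 39 + 38 + 37 + 36 + 35 + 34 + 33 + 32 + 31 + 30 + 29 + 28 + 27 + 26 + 25 + 24 + 23 + 22 + 21 + 20 + 19 + 18 + 17 + 16 + 15 + 14 + 13 + 12 + 11 + 10 + 9 + 8 + 7 + 6 + 5 + 4 + 3 + 2 + 1 + total(0)
= 68 + 67 + 66 + 65 + 64 + 63 + 62 + 61 + 60 + 59 + 58 + 57 + 56 + 55 + 54 + 53 + 52 + 51 + 50 + 49 + 48 + 47 + 46 + 45 + 44 + 43 + 42 + 41 + 40 + 39 + 38 + 37 + 36 + 35 + 34 + 33 + 32 + 31 + 30 + 29 + 28 + 27 + 26 + 25 + 24 + 23 + 22 + 21 + 20 + 19 + 18 + 17 + 16 + 15 + 14 + 13 + 12 + 11 + 10 + 9 + 8 + 7 + 6 + 5 + 4 + 3 + 2 + 1 + 0
= 2346

2346


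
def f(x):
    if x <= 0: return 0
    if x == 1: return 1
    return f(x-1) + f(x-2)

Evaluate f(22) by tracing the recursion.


Computing f(22) bottom-up:
f(0) = 0
f(1) = 1
f(2) = f(1) + f(0) = 1 + 0 = 1
f(3) = f(2) + f(1) = 1 + 1 = 2
f(4) = f(3) + f(2) = 2 + 1 = 3
f(5) = f(4) + f(3) = 3 + 2 = 5
f(6) = f(5) + f(4) = 5 + 3 = 8
f(7) = f(6) + f(5) = 8 + 5 = 13
f(8) = f(7) + f(6) = 13 + 8 = 21
f(9) = f(8) + f(7) = 21 + 13 = 34
f(10) = f(9) + f(8) = 34 + 21 = 55
f(11) = f(10) + f(9) = 55 + 34 = 89
f(12) = f(11) + f(10) = 89 + 55 = 144
f(13) = f(12) + f(11) = 144 + 89 = 233
f(14) = f(13) + f(12) = 233 + 144 = 377
f(15) = f(14) + f(13) = 377 + 233 = 610
f(16) = f(15) + f(14) = 610 + 377 = 987
f(17) = f(16) + f(15) = 987 + 610 = 1597
f(18) = f(17) + f(16) = 1597 + 987 = 2584
f(19) = f(18) + f(17) = 2584 + 1597 = 4181
f(20) = f(19) + f(18) = 4181 + 2584 = 6765
f(21) = f(20) + f(19) = 6765 + 4181 = 10946
f(22) = f(21) + f(20) = 10946 + 6765 = 17711

17711


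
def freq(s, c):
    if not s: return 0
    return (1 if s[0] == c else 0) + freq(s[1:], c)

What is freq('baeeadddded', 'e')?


s[0]='b' != 'e' -> 0
s[0]='a' != 'e' -> 0
s[0]='e' == 'e' -> 1
s[0]='e' == 'e' -> 1
s[0]='a' != 'e' -> 0
s[0]='d' != 'e' -> 0
s[0]='d' != 'e' -> 0
s[0]='d' != 'e' -> 0
s[0]='d' != 'e' -> 0
s[0]='e' == 'e' -> 1
s[0]='d' != 'e' -> 0
Sum: 0 + 0 + 1 + 1 + 0 + 0 + 0 + 0 + 0 + 1 + 0 = 3

3


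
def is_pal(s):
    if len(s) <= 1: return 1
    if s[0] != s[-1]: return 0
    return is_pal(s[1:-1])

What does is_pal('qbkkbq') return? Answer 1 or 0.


is_pal('qbkkbq'): s[0]='q' == s[-1]='q' -> check is_pal('bkkb')
is_pal('bkkb'): s[0]='b' == s[-1]='b' -> check is_pal('kk')
is_pal('kk'): s[0]='k' == s[-1]='k' -> check is_pal('')
is_pal(''): len <= 1 -> return 1  (base case)
Result: 1 (palindrome)

1


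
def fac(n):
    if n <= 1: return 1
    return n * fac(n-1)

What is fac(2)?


fac(2)
= 2 * fac(1)
= 2 * 1
= 2

2


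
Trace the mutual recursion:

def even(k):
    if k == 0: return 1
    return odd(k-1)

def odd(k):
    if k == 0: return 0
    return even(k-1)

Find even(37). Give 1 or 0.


even(37) = odd(36)
odd(36) = even(35)
even(35) = odd(34)
odd(34) = even(33)
even(33) = odd(32)
odd(32) = even(31)
even(31) = odd(30)
odd(30) = even(29)
even(29) = odd(28)
odd(28) = even(27)
even(27) = odd(26)
odd(26) = even(25)
even(25) = odd(24)
odd(24) = even(23)
even(23) = odd(22)
odd(22) = even(21)
even(21) = odd(20)
odd(20) = even(19)
even(19) = odd(18)
odd(18) = even(17)
even(17) = odd(16)
odd(16) = even(15)
even(15) = odd(14)
odd(14) = even(13)
even(13) = odd(12)
odd(12) = even(11)
even(11) = odd(10)
odd(10) = even(9)
even(9) = odd(8)
odd(8) = even(7)
even(7) = odd(6)
odd(6) = even(5)
even(5) = odd(4)
odd(4) = even(3)
even(3) = odd(2)
odd(2) = even(1)
even(1) = odd(0)
odd(0) = 0  (base case)
Result: 0

0


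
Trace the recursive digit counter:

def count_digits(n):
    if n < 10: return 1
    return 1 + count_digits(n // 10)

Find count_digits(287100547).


count_digits(287100547) = 1 + count_digits(28710054)
count_digits(28710054) = 1 + count_digits(2871005)
count_digits(2871005) = 1 + count_digits(287100)
count_digits(287100) = 1 + count_digits(28710)
count_digits(28710) = 1 + count_digits(2871)
count_digits(2871) = 1 + count_digits(287)
count_digits(287) = 1 + count_digits(28)
count_digits(28) = 1 + count_digits(2)
count_digits(2) = 1  (base case: 2 < 10)
Unwinding: 1 + 1 + 1 + 1 + 1 + 1 + 1 + 1 + 1 = 9

9


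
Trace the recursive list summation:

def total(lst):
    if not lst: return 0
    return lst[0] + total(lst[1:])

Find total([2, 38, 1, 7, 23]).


total([2, 38, 1, 7, 23]) = 2 + total([38, 1, 7, 23])
total([38, 1, 7, 23]) = 38 + total([1, 7, 23])
total([1, 7, 23]) = 1 + total([7, 23])
total([7, 23]) = 7 + total([23])
total([23]) = 23 + total([])
total([]) = 0  (base case)
Total: 2 + 38 + 1 + 7 + 23 + 0 = 71

71


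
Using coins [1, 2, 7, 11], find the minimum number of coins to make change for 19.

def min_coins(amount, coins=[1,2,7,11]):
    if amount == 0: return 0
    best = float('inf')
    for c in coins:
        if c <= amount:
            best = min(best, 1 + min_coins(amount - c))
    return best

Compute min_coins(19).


Building up with DP:
min_coins(0) = 0
min_coins(1) = min(1+min_coins(0)=1+0=1) = 1
min_coins(2) = min(1+min_coins(1)=1+1=2, 1+min_coins(0)=1+0=1) = 1
min_coins(3) = min(1+min_coins(2)=1+1=2, 1+min_coins(1)=1+1=2) = 2
min_coins(4) = min(1+min_coins(3)=1+2=3, 1+min_coins(2)=1+1=2) = 2
min_coins(5) = min(1+min_coins(4)=1+2=3, 1+min_coins(3)=1+2=3) = 3
min_coins(6) = min(1+min_coins(5)=1+3=4, 1+min_coins(4)=1+2=3) = 3
min_coins(7) = min(1+min_coins(6)=1+3=4, 1+min_coins(5)=1+3=4, 1+min_coins(0)=1+0=1) = 1
min_coins(8) = min(1+min_coins(7)=1+1=2, 1+min_coins(6)=1+3=4, 1+min_coins(1)=1+1=2) = 2
min_coins(9) = min(1+min_coins(8)=1+2=3, 1+min_coins(7)=1+1=2, 1+min_coins(2)=1+1=2) = 2
min_coins(10) = min(1+min_coins(9)=1+2=3, 1+min_coins(8)=1+2=3, 1+min_coins(3)=1+2=3) = 3
min_coins(11) = min(1+min_coins(10)=1+3=4, 1+min_coins(9)=1+2=3, 1+min_coins(4)=1+2=3, 1+min_coins(0)=1+0=1) = 1
min_coins(12) = min(1+min_coins(11)=1+1=2, 1+min_coins(10)=1+3=4, 1+min_coins(5)=1+3=4, 1+min_coins(1)=1+1=2) = 2
min_coins(13) = min(1+min_coins(12)=1+2=3, 1+min_coins(11)=1+1=2, 1+min_coins(6)=1+3=4, 1+min_coins(2)=1+1=2) = 2
min_coins(14) = min(1+min_coins(13)=1+2=3, 1+min_coins(12)=1+2=3, 1+min_coins(7)=1+1=2, 1+min_coins(3)=1+2=3) = 2
min_coins(15) = min(1+min_coins(14)=1+2=3, 1+min_coins(13)=1+2=3, 1+min_coins(8)=1+2=3, 1+min_coins(4)=1+2=3) = 3
min_coins(16) = min(1+min_coins(15)=1+3=4, 1+min_coins(14)=1+2=3, 1+min_coins(9)=1+2=3, 1+min_coins(5)=1+3=4) = 3
min_coins(17) = min(1+min_coins(16)=1+3=4, 1+min_coins(15)=1+3=4, 1+min_coins(10)=1+3=4, 1+min_coins(6)=1+3=4) = 4
min_coins(18) = min(1+min_coins(17)=1+4=5, 1+min_coins(16)=1+3=4, 1+min_coins(11)=1+1=2, 1+min_coins(7)=1+1=2) = 2
min_coins(19) = min(1+min_coins(18)=1+2=3, 1+min_coins(17)=1+4=5, 1+min_coins(12)=1+2=3, 1+min_coins(8)=1+2=3) = 3

3


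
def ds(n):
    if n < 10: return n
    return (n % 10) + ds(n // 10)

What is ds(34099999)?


ds(34099999) = 9 + ds(3409999)
ds(3409999) = 9 + ds(340999)
ds(340999) = 9 + ds(34099)
ds(34099) = 9 + ds(3409)
ds(3409) = 9 + ds(340)
ds(340) = 0 + ds(34)
ds(34) = 4 + ds(3)
ds(3) = 3  (base case)
Total: 9 + 9 + 9 + 9 + 9 + 0 + 4 + 3 = 52

52


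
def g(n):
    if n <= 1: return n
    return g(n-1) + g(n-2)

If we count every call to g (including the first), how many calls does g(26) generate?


Let C(n) = total calls for g(n)
C(0) = 1, C(1) = 1
C(2) = 1 + C(1) + C(0) = 1 + 1 + 1 = 3
C(3) = 1 + C(2) + C(1) = 1 + 3 + 1 = 5
C(4) = 1 + C(3) + C(2) = 1 + 5 + 3 = 9
C(5) = 1 + C(4) + C(3) = 1 + 9 + 5 = 15
C(6) = 1 + C(5) + C(4) = 1 + 15 + 9 = 25
C(7) = 1 + C(6) + C(5) = 1 + 25 + 15 = 41
C(8) = 1 + C(7) + C(6) = 1 + 41 + 25 = 67
C(9) = 1 + C(8) + C(7) = 1 + 67 + 41 = 109
C(10) = 1 + C(9) + C(8) = 1 + 109 + 67 = 177
C(11) = 1 + C(10) + C(9) = 1 + 177 + 109 = 287
C(12) = 1 + C(11) + C(10) = 1 + 287 + 177 = 465
C(13) = 1 + C(12) + C(11) = 1 + 465 + 287 = 753
C(14) = 1 + C(13) + C(12) = 1 + 753 + 465 = 1219
C(15) = 1 + C(14) + C(13) = 1 + 1219 + 753 = 1973
C(16) = 1 + C(15) + C(14) = 1 + 1973 + 1219 = 3193
C(17) = 1 + C(16) + C(15) = 1 + 3193 + 1973 = 5167
C(18) = 1 + C(17) + C(16) = 1 + 5167 + 3193 = 8361
C(19) = 1 + C(18) + C(17) = 1 + 8361 + 5167 = 13529
C(20) = 1 + C(19) + C(18) = 1 + 13529 + 8361 = 21891
C(21) = 1 + C(20) + C(19) = 1 + 21891 + 13529 = 35421
C(22) = 1 + C(21) + C(20) = 1 + 35421 + 21891 = 57313
C(23) = 1 + C(22) + C(21) = 1 + 57313 + 35421 = 92735
C(24) = 1 + C(23) + C(22) = 1 + 92735 + 57313 = 150049
C(25) = 1 + C(24) + C(23) = 1 + 150049 + 92735 = 242785
C(26) = 1 + C(25) + C(24) = 1 + 242785 + 150049 = 392835

392835


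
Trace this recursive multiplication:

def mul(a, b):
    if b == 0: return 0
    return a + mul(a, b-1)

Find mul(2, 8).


mul(2, 8) = 2 + mul(2, 7)
mul(2, 7) = 2 + mul(2, 6)
mul(2, 6) = 2 + mul(2, 5)
mul(2, 5) = 2 + mul(2, 4)
mul(2, 4) = 2 + mul(2, 3)
mul(2, 3) = 2 + mul(2, 2)
mul(2, 2) = 2 + mul(2, 1)
mul(2, 1) = 2 + mul(2, 0)
mul(2, 0) = 0  (base case)
Total: 2 + 2 + 2 + 2 + 2 + 2 + 2 + 2 + 0 = 16

16


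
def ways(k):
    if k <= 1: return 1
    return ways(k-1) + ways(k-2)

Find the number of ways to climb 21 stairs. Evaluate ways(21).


Building up from base cases:
ways(0) = 1
ways(1) = 1
ways(2) = ways(1) + ways(0) = 1 + 1 = 2
ways(3) = ways(2) + ways(1) = 2 + 1 = 3
ways(4) = ways(3) + ways(2) = 3 + 2 = 5
ways(5) = ways(4) + ways(3) = 5 + 3 = 8
ways(6) = ways(5) + ways(4) = 8 + 5 = 13
ways(7) = ways(6) + ways(5) = 13 + 8 = 21
ways(8) = ways(7) + ways(6) = 21 + 13 = 34
ways(9) = ways(8) + ways(7) = 34 + 21 = 55
ways(10) = ways(9) + ways(8) = 55 + 34 = 89
ways(11) = ways(10) + ways(9) = 89 + 55 = 144
ways(12) = ways(11) + ways(10) = 144 + 89 = 233
ways(13) = ways(12) + ways(11) = 233 + 144 = 377
ways(14) = ways(13) + ways(12) = 377 + 233 = 610
ways(15) = ways(14) + ways(13) = 610 + 377 = 987
ways(16) = ways(15) + ways(14) = 987 + 610 = 1597
ways(17) = ways(16) + ways(15) = 1597 + 987 = 2584
ways(18) = ways(17) + ways(16) = 2584 + 1597 = 4181
ways(19) = ways(18) + ways(17) = 4181 + 2584 = 6765
ways(20) = ways(19) + ways(18) = 6765 + 4181 = 10946
ways(21) = ways(20) + ways(19) = 10946 + 6765 = 17711

17711


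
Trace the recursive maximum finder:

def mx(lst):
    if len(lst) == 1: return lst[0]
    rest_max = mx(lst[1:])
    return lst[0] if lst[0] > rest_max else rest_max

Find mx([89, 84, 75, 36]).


mx([89, 84, 75, 36]): compare 89 with mx([84, 75, 36])
mx([84, 75, 36]): compare 84 with mx([75, 36])
mx([75, 36]): compare 75 with mx([36])
mx([36]) = 36  (base case)
Compare 75 with 36 -> 75
Compare 84 with 75 -> 84
Compare 89 with 84 -> 89

89


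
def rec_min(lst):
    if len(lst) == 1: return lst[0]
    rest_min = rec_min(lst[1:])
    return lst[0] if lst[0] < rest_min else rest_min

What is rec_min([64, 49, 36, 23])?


rec_min([64, 49, 36, 23]): compare 64 with rec_min([49, 36, 23])
rec_min([49, 36, 23]): compare 49 with rec_min([36, 23])
rec_min([36, 23]): compare 36 with rec_min([23])
rec_min([23]) = 23  (base case)
Compare 36 with 23 -> 23
Compare 49 with 23 -> 23
Compare 64 with 23 -> 23

23


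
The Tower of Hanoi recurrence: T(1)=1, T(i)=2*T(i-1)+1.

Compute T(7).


T(7) = 2 * T(6) + 1
T(6) = 2 * T(5) + 1
T(5) = 2 * T(4) + 1
T(4) = 2 * T(3) + 1
T(3) = 2 * T(2) + 1
T(2) = 2 * T(1) + 1
T(1) = 1  (base case)
T(2) = 2 * 1 + 1 = 3
T(3) = 2 * 3 + 1 = 7
T(4) = 2 * 7 + 1 = 15
T(5) = 2 * 15 + 1 = 31
T(6) = 2 * 31 + 1 = 63
T(7) = 2 * 63 + 1 = 127

127


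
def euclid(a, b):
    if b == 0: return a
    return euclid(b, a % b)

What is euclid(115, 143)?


euclid(115, 143) = euclid(143, 115)
euclid(143, 115) = euclid(115, 28)
euclid(115, 28) = euclid(28, 3)
euclid(28, 3) = euclid(3, 1)
euclid(3, 1) = euclid(1, 0)
euclid(1, 0) = 1  (base case)

1


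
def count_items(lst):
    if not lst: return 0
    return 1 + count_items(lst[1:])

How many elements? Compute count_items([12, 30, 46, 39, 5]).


count_items([12, 30, 46, 39, 5]) = 1 + count_items([30, 46, 39, 5])
count_items([30, 46, 39, 5]) = 1 + count_items([46, 39, 5])
count_items([46, 39, 5]) = 1 + count_items([39, 5])
count_items([39, 5]) = 1 + count_items([5])
count_items([5]) = 1 + count_items([])
count_items([]) = 0  (base case)
Unwinding: 1 + 1 + 1 + 1 + 1 + 0 = 5

5


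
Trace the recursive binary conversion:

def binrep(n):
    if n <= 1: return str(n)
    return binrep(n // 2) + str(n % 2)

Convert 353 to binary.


binrep(353) = binrep(176) + '1'
binrep(176) = binrep(88) + '0'
binrep(88) = binrep(44) + '0'
binrep(44) = binrep(22) + '0'
binrep(22) = binrep(11) + '0'
binrep(11) = binrep(5) + '1'
binrep(5) = binrep(2) + '1'
binrep(2) = binrep(1) + '0'
binrep(1) = '1'  (base case)
Concatenating: '1' + '0' + '1' + '1' + '0' + '0' + '0' + '0' + '1' = '101100001'

101100001


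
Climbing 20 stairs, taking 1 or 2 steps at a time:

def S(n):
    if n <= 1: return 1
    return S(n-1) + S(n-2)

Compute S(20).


Building up from base cases:
S(0) = 1
S(1) = 1
S(2) = S(1) + S(0) = 1 + 1 = 2
S(3) = S(2) + S(1) = 2 + 1 = 3
S(4) = S(3) + S(2) = 3 + 2 = 5
S(5) = S(4) + S(3) = 5 + 3 = 8
S(6) = S(5) + S(4) = 8 + 5 = 13
S(7) = S(6) + S(5) = 13 + 8 = 21
S(8) = S(7) + S(6) = 21 + 13 = 34
S(9) = S(8) + S(7) = 34 + 21 = 55
S(10) = S(9) + S(8) = 55 + 34 = 89
S(11) = S(10) + S(9) = 89 + 55 = 144
S(12) = S(11) + S(10) = 144 + 89 = 233
S(13) = S(12) + S(11) = 233 + 144 = 377
S(14) = S(13) + S(12) = 377 + 233 = 610
S(15) = S(14) + S(13) = 610 + 377 = 987
S(16) = S(15) + S(14) = 987 + 610 = 1597
S(17) = S(16) + S(15) = 1597 + 987 = 2584
S(18) = S(17) + S(16) = 2584 + 1597 = 4181
S(19) = S(18) + S(17) = 4181 + 2584 = 6765
S(20) = S(19) + S(18) = 6765 + 4181 = 10946

10946


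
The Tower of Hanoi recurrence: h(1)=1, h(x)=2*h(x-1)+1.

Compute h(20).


h(20) = 2 * h(19) + 1
h(19) = 2 * h(18) + 1
h(18) = 2 * h(17) + 1
h(17) = 2 * h(16) + 1
h(16) = 2 * h(15) + 1
h(15) = 2 * h(14) + 1
h(14) = 2 * h(13) + 1
h(13) = 2 * h(12) + 1
h(12) = 2 * h(11) + 1
h(11) = 2 * h(10) + 1
h(10) = 2 * h(9) + 1
h(9) = 2 * h(8) + 1
h(8) = 2 * h(7) + 1
h(7) = 2 * h(6) + 1
h(6) = 2 * h(5) + 1
h(5) = 2 * h(4) + 1
h(4) = 2 * h(3) + 1
h(3) = 2 * h(2) + 1
h(2) = 2 * h(1) + 1
h(1) = 1  (base case)
h(2) = 2 * 1 + 1 = 3
h(3) = 2 * 3 + 1 = 7
h(4) = 2 * 7 + 1 = 15
h(5) = 2 * 15 + 1 = 31
h(6) = 2 * 31 + 1 = 63
h(7) = 2 * 63 + 1 = 127
h(8) = 2 * 127 + 1 = 255
h(9) = 2 * 255 + 1 = 511
h(10) = 2 * 511 + 1 = 1023
h(11) = 2 * 1023 + 1 = 2047
h(12) = 2 * 2047 + 1 = 4095
h(13) = 2 * 4095 + 1 = 8191
h(14) = 2 * 8191 + 1 = 16383
h(15) = 2 * 16383 + 1 = 32767
h(16) = 2 * 32767 + 1 = 65535
h(17) = 2 * 65535 + 1 = 131071
h(18) = 2 * 131071 + 1 = 262143
h(19) = 2 * 262143 + 1 = 524287
h(20) = 2 * 524287 + 1 = 1048575

1048575


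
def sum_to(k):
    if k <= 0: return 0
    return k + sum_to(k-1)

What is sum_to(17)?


sum_to(17)
= 17 + 16 + 15 + 14 + 13 + 12 + 11 + 10 + 9 + 8 + 7 + 6 + 5 + 4 + 3 + 2 + 1 + sum_to(0)
= 17 + 16 + 15 + 14 + 13 + 12 + 11 + 10 + 9 + 8 + 7 + 6 + 5 + 4 + 3 + 2 + 1 + 0
= 153

153


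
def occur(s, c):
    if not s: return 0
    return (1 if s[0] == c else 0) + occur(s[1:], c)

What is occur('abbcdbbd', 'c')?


s[0]='a' != 'c' -> 0
s[0]='b' != 'c' -> 0
s[0]='b' != 'c' -> 0
s[0]='c' == 'c' -> 1
s[0]='d' != 'c' -> 0
s[0]='b' != 'c' -> 0
s[0]='b' != 'c' -> 0
s[0]='d' != 'c' -> 0
Sum: 0 + 0 + 0 + 1 + 0 + 0 + 0 + 0 = 1

1


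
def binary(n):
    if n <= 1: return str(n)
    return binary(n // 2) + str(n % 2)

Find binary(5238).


binary(5238) = binary(2619) + '0'
binary(2619) = binary(1309) + '1'
binary(1309) = binary(654) + '1'
binary(654) = binary(327) + '0'
binary(327) = binary(163) + '1'
binary(163) = binary(81) + '1'
binary(81) = binary(40) + '1'
binary(40) = binary(20) + '0'
binary(20) = binary(10) + '0'
binary(10) = binary(5) + '0'
binary(5) = binary(2) + '1'
binary(2) = binary(1) + '0'
binary(1) = '1'  (base case)
Concatenating: '1' + '0' + '1' + '0' + '0' + '0' + '1' + '1' + '1' + '0' + '1' + '1' + '0' = '1010001110110'

1010001110110


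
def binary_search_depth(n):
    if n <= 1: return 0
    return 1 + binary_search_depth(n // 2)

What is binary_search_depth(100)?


100 / 2 = 50
50 / 2 = 25
25 / 2 = 12
12 / 2 = 6
6 / 2 = 3
3 / 2 = 1
Reached 1 after 6 halvings

6


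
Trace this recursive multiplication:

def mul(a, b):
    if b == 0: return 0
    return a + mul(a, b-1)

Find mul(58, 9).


mul(58, 9) = 58 + mul(58, 8)
mul(58, 8) = 58 + mul(58, 7)
mul(58, 7) = 58 + mul(58, 6)
mul(58, 6) = 58 + mul(58, 5)
mul(58, 5) = 58 + mul(58, 4)
mul(58, 4) = 58 + mul(58, 3)
mul(58, 3) = 58 + mul(58, 2)
mul(58, 2) = 58 + mul(58, 1)
mul(58, 1) = 58 + mul(58, 0)
mul(58, 0) = 0  (base case)
Total: 58 + 58 + 58 + 58 + 58 + 58 + 58 + 58 + 58 + 0 = 522

522


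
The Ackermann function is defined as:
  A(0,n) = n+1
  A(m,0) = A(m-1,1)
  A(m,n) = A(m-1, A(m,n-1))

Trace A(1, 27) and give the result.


A(1, 27) = A(0, A(1, 26))
  A(1, 26) = A(0, A(1, 25))
    A(1, 25) = A(0, A(1, 24))
      A(1, 24) = A(0, A(1, 23))
        A(1, 23) = A(0, A(1, 22))
          A(1, 22) = A(0, A(1, 21))
          A(1, 21) = A(0, A(1, 20))
          A(1, 20) = A(0, A(1, 19))
          A(1, 19) = A(0, A(1, 18))
          A(1, 18) = A(0, A(1, 17))
          A(1, 17) = A(0, A(1, 16))
          A(1, 16) = A(0, A(1, 15))
          A(1, 15) = A(0, A(1, 14))
          A(1, 14) = A(0, A(1, 13))
          A(1, 13) = A(0, A(1, 12))
          A(1, 12) = A(0, A(1, 11))
          A(1, 11) = A(0, A(1, 10))
          A(1, 10) = A(0, A(1, 9))
          A(1, 9) = A(0, A(1, 8))
          A(1, 8) = A(0, A(1, 7))
          A(1, 7) = A(0, A(1, 6))
          A(1, 6) = A(0, A(1, 5))
          A(1, 5) = A(0, A(1, 4))
          A(1, 4) = A(0, A(1, 3))
          A(1, 3) = A(0, A(1, 2))
... (trace truncated)
Result: A(1, 27) = 29

29


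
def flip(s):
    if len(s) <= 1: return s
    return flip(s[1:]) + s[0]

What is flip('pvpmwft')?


flip('pvpmwft') = flip('vpmwft') + 'p'
flip('vpmwft') = flip('pmwft') + 'v'
flip('pmwft') = flip('mwft') + 'p'
flip('mwft') = flip('wft') + 'm'
flip('wft') = flip('ft') + 'w'
flip('ft') = flip('t') + 'f'
flip('t') = 't'  (base case)
Concatenating: 't' + 'f' + 'w' + 'm' + 'p' + 'v' + 'p' = 'tfwmpvp'

tfwmpvp


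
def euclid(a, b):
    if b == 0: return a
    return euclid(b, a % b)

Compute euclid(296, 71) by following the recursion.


euclid(296, 71) = euclid(71, 12)
euclid(71, 12) = euclid(12, 11)
euclid(12, 11) = euclid(11, 1)
euclid(11, 1) = euclid(1, 0)
euclid(1, 0) = 1  (base case)

1


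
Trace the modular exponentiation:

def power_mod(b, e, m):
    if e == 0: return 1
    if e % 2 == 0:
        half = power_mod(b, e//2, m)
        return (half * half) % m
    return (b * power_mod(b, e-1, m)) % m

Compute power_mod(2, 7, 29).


power_mod(2, 7, 29): e is odd, compute power_mod(2, 6, 29)
  power_mod(2, 6, 29): e is even, compute power_mod(2, 3, 29)
    power_mod(2, 3, 29): e is odd, compute power_mod(2, 2, 29)
      power_mod(2, 2, 29): e is even, compute power_mod(2, 1, 29)
        power_mod(2, 1, 29): e is odd, compute power_mod(2, 0, 29)
          power_mod(2, 0, 29) = 1
        (2 * 1) % 29 = 2
      half=2, (2*2) % 29 = 4
    (2 * 4) % 29 = 8
  half=8, (8*8) % 29 = 6
(2 * 6) % 29 = 12

12


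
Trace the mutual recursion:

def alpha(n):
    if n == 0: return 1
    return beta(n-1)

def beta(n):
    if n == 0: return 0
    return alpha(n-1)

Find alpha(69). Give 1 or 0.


alpha(69) = beta(68)
beta(68) = alpha(67)
alpha(67) = beta(66)
beta(66) = alpha(65)
alpha(65) = beta(64)
beta(64) = alpha(63)
alpha(63) = beta(62)
beta(62) = alpha(61)
alpha(61) = beta(60)
beta(60) = alpha(59)
alpha(59) = beta(58)
beta(58) = alpha(57)
alpha(57) = beta(56)
beta(56) = alpha(55)
alpha(55) = beta(54)
beta(54) = alpha(53)
alpha(53) = beta(52)
beta(52) = alpha(51)
alpha(51) = beta(50)
beta(50) = alpha(49)
alpha(49) = beta(48)
beta(48) = alpha(47)
alpha(47) = beta(46)
beta(46) = alpha(45)
alpha(45) = beta(44)
beta(44) = alpha(43)
alpha(43) = beta(42)
beta(42) = alpha(41)
alpha(41) = beta(40)
beta(40) = alpha(39)
alpha(39) = beta(38)
beta(38) = alpha(37)
alpha(37) = beta(36)
beta(36) = alpha(35)
alpha(35) = beta(34)
beta(34) = alpha(33)
alpha(33) = beta(32)
beta(32) = alpha(31)
alpha(31) = beta(30)
beta(30) = alpha(29)
alpha(29) = beta(28)
beta(28) = alpha(27)
alpha(27) = beta(26)
beta(26) = alpha(25)
alpha(25) = beta(24)
beta(24) = alpha(23)
alpha(23) = beta(22)
beta(22) = alpha(21)
alpha(21) = beta(20)
beta(20) = alpha(19)
alpha(19) = beta(18)
beta(18) = alpha(17)
alpha(17) = beta(16)
beta(16) = alpha(15)
alpha(15) = beta(14)
beta(14) = alpha(13)
alpha(13) = beta(12)
beta(12) = alpha(11)
alpha(11) = beta(10)
beta(10) = alpha(9)
alpha(9) = beta(8)
beta(8) = alpha(7)
alpha(7) = beta(6)
beta(6) = alpha(5)
alpha(5) = beta(4)
beta(4) = alpha(3)
alpha(3) = beta(2)
beta(2) = alpha(1)
alpha(1) = beta(0)
beta(0) = 0  (base case)
Result: 0

0


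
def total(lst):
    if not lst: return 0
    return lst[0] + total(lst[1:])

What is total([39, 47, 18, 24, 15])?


total([39, 47, 18, 24, 15]) = 39 + total([47, 18, 24, 15])
total([47, 18, 24, 15]) = 47 + total([18, 24, 15])
total([18, 24, 15]) = 18 + total([24, 15])
total([24, 15]) = 24 + total([15])
total([15]) = 15 + total([])
total([]) = 0  (base case)
Total: 39 + 47 + 18 + 24 + 15 + 0 = 143

143


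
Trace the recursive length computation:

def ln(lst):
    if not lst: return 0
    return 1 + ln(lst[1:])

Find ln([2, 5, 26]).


ln([2, 5, 26]) = 1 + ln([5, 26])
ln([5, 26]) = 1 + ln([26])
ln([26]) = 1 + ln([])
ln([]) = 0  (base case)
Unwinding: 1 + 1 + 1 + 0 = 3

3


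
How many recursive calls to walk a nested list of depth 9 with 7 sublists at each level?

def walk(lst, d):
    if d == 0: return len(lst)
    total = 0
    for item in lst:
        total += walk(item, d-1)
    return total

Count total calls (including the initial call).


At depth 0 (root): 1 call
At depth 1: each of 1 parents calls walk on 7 children = 7 calls
At depth 2: each of 7 parents calls walk on 7 children = 49 calls
At depth 3: each of 49 parents calls walk on 7 children = 343 calls
At depth 4: each of 343 parents calls walk on 7 children = 2401 calls
At depth 5: each of 2401 parents calls walk on 7 children = 16807 calls
At depth 6: each of 16807 parents calls walk on 7 children = 117649 calls
At depth 7: each of 117649 parents calls walk on 7 children = 823543 calls
At depth 8: each of 823543 parents calls walk on 7 children = 5764801 calls
At depth 9: each of 5764801 parents calls walk on 7 children = 40353607 calls
Total: 1 + 7 + 49 + 343 + 2401 + 16807 + 117649 + 823543 + 5764801 + 40353607 = 47079208

47079208


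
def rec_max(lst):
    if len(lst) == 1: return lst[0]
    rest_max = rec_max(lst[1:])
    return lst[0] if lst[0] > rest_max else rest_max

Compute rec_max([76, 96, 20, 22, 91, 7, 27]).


rec_max([76, 96, 20, 22, 91, 7, 27]): compare 76 with rec_max([96, 20, 22, 91, 7, 27])
rec_max([96, 20, 22, 91, 7, 27]): compare 96 with rec_max([20, 22, 91, 7, 27])
rec_max([20, 22, 91, 7, 27]): compare 20 with rec_max([22, 91, 7, 27])
rec_max([22, 91, 7, 27]): compare 22 with rec_max([91, 7, 27])
rec_max([91, 7, 27]): compare 91 with rec_max([7, 27])
rec_max([7, 27]): compare 7 with rec_max([27])
rec_max([27]) = 27  (base case)
Compare 7 with 27 -> 27
Compare 91 with 27 -> 91
Compare 22 with 91 -> 91
Compare 20 with 91 -> 91
Compare 96 with 91 -> 96
Compare 76 with 96 -> 96

96


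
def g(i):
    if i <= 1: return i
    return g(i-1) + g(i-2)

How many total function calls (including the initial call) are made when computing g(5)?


Let C(n) = total calls for g(n)
C(0) = 1, C(1) = 1
C(2) = 1 + C(1) + C(0) = 1 + 1 + 1 = 3
C(3) = 1 + C(2) + C(1) = 1 + 3 + 1 = 5
C(4) = 1 + C(3) + C(2) = 1 + 5 + 3 = 9
C(5) = 1 + C(4) + C(3) = 1 + 9 + 5 = 15

15


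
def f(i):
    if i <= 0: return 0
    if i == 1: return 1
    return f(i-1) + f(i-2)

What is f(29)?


Computing f(29) bottom-up:
f(0) = 0
f(1) = 1
f(2) = f(1) + f(0) = 1 + 0 = 1
f(3) = f(2) + f(1) = 1 + 1 = 2
f(4) = f(3) + f(2) = 2 + 1 = 3
f(5) = f(4) + f(3) = 3 + 2 = 5
f(6) = f(5) + f(4) = 5 + 3 = 8
f(7) = f(6) + f(5) = 8 + 5 = 13
f(8) = f(7) + f(6) = 13 + 8 = 21
f(9) = f(8) + f(7) = 21 + 13 = 34
f(10) = f(9) + f(8) = 34 + 21 = 55
f(11) = f(10) + f(9) = 55 + 34 = 89
f(12) = f(11) + f(10) = 89 + 55 = 144
f(13) = f(12) + f(11) = 144 + 89 = 233
f(14) = f(13) + f(12) = 233 + 144 = 377
f(15) = f(14) + f(13) = 377 + 233 = 610
f(16) = f(15) + f(14) = 610 + 377 = 987
f(17) = f(16) + f(15) = 987 + 610 = 1597
f(18) = f(17) + f(16) = 1597 + 987 = 2584
f(19) = f(18) + f(17) = 2584 + 1597 = 4181
f(20) = f(19) + f(18) = 4181 + 2584 = 6765
f(21) = f(20) + f(19) = 6765 + 4181 = 10946
f(22) = f(21) + f(20) = 10946 + 6765 = 17711
f(23) = f(22) + f(21) = 17711 + 10946 = 28657
f(24) = f(23) + f(22) = 28657 + 17711 = 46368
f(25) = f(24) + f(23) = 46368 + 28657 = 75025
f(26) = f(25) + f(24) = 75025 + 46368 = 121393
f(27) = f(26) + f(25) = 121393 + 75025 = 196418
f(28) = f(27) + f(26) = 196418 + 121393 = 317811
f(29) = f(28) + f(27) = 317811 + 196418 = 514229

514229


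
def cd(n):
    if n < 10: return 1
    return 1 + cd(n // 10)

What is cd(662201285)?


cd(662201285) = 1 + cd(66220128)
cd(66220128) = 1 + cd(6622012)
cd(6622012) = 1 + cd(662201)
cd(662201) = 1 + cd(66220)
cd(66220) = 1 + cd(6622)
cd(6622) = 1 + cd(662)
cd(662) = 1 + cd(66)
cd(66) = 1 + cd(6)
cd(6) = 1  (base case: 6 < 10)
Unwinding: 1 + 1 + 1 + 1 + 1 + 1 + 1 + 1 + 1 = 9

9


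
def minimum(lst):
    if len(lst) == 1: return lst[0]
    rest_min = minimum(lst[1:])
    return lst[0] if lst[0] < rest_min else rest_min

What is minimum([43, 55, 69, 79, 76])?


minimum([43, 55, 69, 79, 76]): compare 43 with minimum([55, 69, 79, 76])
minimum([55, 69, 79, 76]): compare 55 with minimum([69, 79, 76])
minimum([69, 79, 76]): compare 69 with minimum([79, 76])
minimum([79, 76]): compare 79 with minimum([76])
minimum([76]) = 76  (base case)
Compare 79 with 76 -> 76
Compare 69 with 76 -> 69
Compare 55 with 69 -> 55
Compare 43 with 55 -> 43

43


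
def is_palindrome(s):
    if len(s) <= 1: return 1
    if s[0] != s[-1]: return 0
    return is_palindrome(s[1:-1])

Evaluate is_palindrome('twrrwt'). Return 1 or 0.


is_palindrome('twrrwt'): s[0]='t' == s[-1]='t' -> check is_palindrome('wrrw')
is_palindrome('wrrw'): s[0]='w' == s[-1]='w' -> check is_palindrome('rr')
is_palindrome('rr'): s[0]='r' == s[-1]='r' -> check is_palindrome('')
is_palindrome(''): len <= 1 -> return 1  (base case)
Result: 1 (palindrome)

1


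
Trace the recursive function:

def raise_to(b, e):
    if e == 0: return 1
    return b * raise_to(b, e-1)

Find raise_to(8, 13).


raise_to(8, 13)
= 8 * raise_to(8, 12)
= 8 * 8 * raise_to(8, 11)
= 8 * 8 * 8 * raise_to(8, 10)
= 8 * 8 * 8 * 8 * raise_to(8, 9)
= 8 * 8 * 8 * 8 * 8 * raise_to(8, 8)
= 8 * 8 * 8 * 8 * 8 * 8 * raise_to(8, 7)
= 8 * 8 * 8 * 8 * 8 * 8 * 8 * raise_to(8, 6)
= 8 * 8 * 8 * 8 * 8 * 8 * 8 * 8 * raise_to(8, 5)
= 8 * 8 * 8 * 8 * 8 * 8 * 8 * 8 * 8 * raise_to(8, 4)
= 8 * 8 * 8 * 8 * 8 * 8 * 8 * 8 * 8 * 8 * raise_to(8, 3)
= 8 * 8 * 8 * 8 * 8 * 8 * 8 * 8 * 8 * 8 * 8 * raise_to(8, 2)
= 8 * 8 * 8 * 8 * 8 * 8 * 8 * 8 * 8 * 8 * 8 * 8 * raise_to(8, 1)
= 8 * 8 * 8 * 8 * 8 * 8 * 8 * 8 * 8 * 8 * 8 * 8 * 8 * raise_to(8, 0)
= 8 * 8 * 8 * 8 * 8 * 8 * 8 * 8 * 8 * 8 * 8 * 8 * 8 * 1
= 549755813888

549755813888


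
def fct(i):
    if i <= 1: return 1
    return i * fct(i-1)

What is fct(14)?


fct(14)
= 14 * fct(13)
= 14 * 13 * fct(12)
= 14 * 13 * 12 * fct(11)
= 14 * 13 * 12 * 11 * fct(10)
= 14 * 13 * 12 * 11 * 10 * fct(9)
= 14 * 13 * 12 * 11 * 10 * 9 * fct(8)
= 14 * 13 * 12 * 11 * 10 * 9 * 8 * fct(7)
= 14 * 13 * 12 * 11 * 10 * 9 * 8 * 7 * fct(6)
= 14 * 13 * 12 * 11 * 10 * 9 * 8 * 7 * 6 * fct(5)
= 14 * 13 * 12 * 11 * 10 * 9 * 8 * 7 * 6 * 5 * fct(4)
= 14 * 13 * 12 * 11 * 10 * 9 * 8 * 7 * 6 * 5 * 4 * fct(3)
= 14 * 13 * 12 * 11 * 10 * 9 * 8 * 7 * 6 * 5 * 4 * 3 * fct(2)
= 14 * 13 * 12 * 11 * 10 * 9 * 8 * 7 * 6 * 5 * 4 * 3 * 2 * fct(1)
= 14 * 13 * 12 * 11 * 10 * 9 * 8 * 7 * 6 * 5 * 4 * 3 * 2 * 1
= 87178291200

87178291200


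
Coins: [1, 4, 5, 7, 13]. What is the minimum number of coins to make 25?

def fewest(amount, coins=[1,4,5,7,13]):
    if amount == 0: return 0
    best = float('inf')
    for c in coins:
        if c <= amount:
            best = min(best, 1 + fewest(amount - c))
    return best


Building up with DP:
fewest(0) = 0
fewest(1) = min(1+fewest(0)=1+0=1) = 1
fewest(2) = min(1+fewest(1)=1+1=2) = 2
fewest(3) = min(1+fewest(2)=1+2=3) = 3
fewest(4) = min(1+fewest(3)=1+3=4, 1+fewest(0)=1+0=1) = 1
fewest(5) = min(1+fewest(4)=1+1=2, 1+fewest(1)=1+1=2, 1+fewest(0)=1+0=1) = 1
fewest(6) = min(1+fewest(5)=1+1=2, 1+fewest(2)=1+2=3, 1+fewest(1)=1+1=2) = 2
fewest(7) = min(1+fewest(6)=1+2=3, 1+fewest(3)=1+3=4, 1+fewest(2)=1+2=3, 1+fewest(0)=1+0=1) = 1
fewest(8) = min(1+fewest(7)=1+1=2, 1+fewest(4)=1+1=2, 1+fewest(3)=1+3=4, 1+fewest(1)=1+1=2) = 2
fewest(9) = min(1+fewest(8)=1+2=3, 1+fewest(5)=1+1=2, 1+fewest(4)=1+1=2, 1+fewest(2)=1+2=3) = 2
fewest(10) = min(1+fewest(9)=1+2=3, 1+fewest(6)=1+2=3, 1+fewest(5)=1+1=2, 1+fewest(3)=1+3=4) = 2
fewest(11) = min(1+fewest(10)=1+2=3, 1+fewest(7)=1+1=2, 1+fewest(6)=1+2=3, 1+fewest(4)=1+1=2) = 2
fewest(12) = min(1+fewest(11)=1+2=3, 1+fewest(8)=1+2=3, 1+fewest(7)=1+1=2, 1+fewest(5)=1+1=2) = 2
fewest(13) = min(1+fewest(12)=1+2=3, 1+fewest(9)=1+2=3, 1+fewest(8)=1+2=3, 1+fewest(6)=1+2=3, 1+fewest(0)=1+0=1) = 1
fewest(14) = min(1+fewest(13)=1+1=2, 1+fewest(10)=1+2=3, 1+fewest(9)=1+2=3, 1+fewest(7)=1+1=2, 1+fewest(1)=1+1=2) = 2
fewest(15) = min(1+fewest(14)=1+2=3, 1+fewest(11)=1+2=3, 1+fewest(10)=1+2=3, 1+fewest(8)=1+2=3, 1+fewest(2)=1+2=3) = 3
fewest(16) = min(1+fewest(15)=1+3=4, 1+fewest(12)=1+2=3, 1+fewest(11)=1+2=3, 1+fewest(9)=1+2=3, 1+fewest(3)=1+3=4) = 3
fewest(17) = min(1+fewest(16)=1+3=4, 1+fewest(13)=1+1=2, 1+fewest(12)=1+2=3, 1+fewest(10)=1+2=3, 1+fewest(4)=1+1=2) = 2
fewest(18) = min(1+fewest(17)=1+2=3, 1+fewest(14)=1+2=3, 1+fewest(13)=1+1=2, 1+fewest(11)=1+2=3, 1+fewest(5)=1+1=2) = 2
fewest(19) = min(1+fewest(18)=1+2=3, 1+fewest(15)=1+3=4, 1+fewest(14)=1+2=3, 1+fewest(12)=1+2=3, 1+fewest(6)=1+2=3) = 3
fewest(20) = min(1+fewest(19)=1+3=4, 1+fewest(16)=1+3=4, 1+fewest(15)=1+3=4, 1+fewest(13)=1+1=2, 1+fewest(7)=1+1=2) = 2
fewest(21) = min(1+fewest(20)=1+2=3, 1+fewest(17)=1+2=3, 1+fewest(16)=1+3=4, 1+fewest(14)=1+2=3, 1+fewest(8)=1+2=3) = 3
fewest(22) = min(1+fewest(21)=1+3=4, 1+fewest(18)=1+2=3, 1+fewest(17)=1+2=3, 1+fewest(15)=1+3=4, 1+fewest(9)=1+2=3) = 3
fewest(23) = min(1+fewest(22)=1+3=4, 1+fewest(19)=1+3=4, 1+fewest(18)=1+2=3, 1+fewest(16)=1+3=4, 1+fewest(10)=1+2=3) = 3
fewest(24) = min(1+fewest(23)=1+3=4, 1+fewest(20)=1+2=3, 1+fewest(19)=1+3=4, 1+fewest(17)=1+2=3, 1+fewest(11)=1+2=3) = 3
fewest(25) = min(1+fewest(24)=1+3=4, 1+fewest(21)=1+3=4, 1+fewest(20)=1+2=3, 1+fewest(18)=1+2=3, 1+fewest(12)=1+2=3) = 3

3


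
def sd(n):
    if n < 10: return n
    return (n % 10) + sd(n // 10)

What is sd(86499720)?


sd(86499720) = 0 + sd(8649972)
sd(8649972) = 2 + sd(864997)
sd(864997) = 7 + sd(86499)
sd(86499) = 9 + sd(8649)
sd(8649) = 9 + sd(864)
sd(864) = 4 + sd(86)
sd(86) = 6 + sd(8)
sd(8) = 8  (base case)
Total: 0 + 2 + 7 + 9 + 9 + 4 + 6 + 8 = 45

45


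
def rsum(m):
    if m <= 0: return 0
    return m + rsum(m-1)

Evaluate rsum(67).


rsum(67)
= 67 + 66 + 65 + 64 + 63 + 62 + 61 + 60 + 59 + 58 + 57 + 56 + 55 + 54 + 53 + 52 + 51 + 50 + 49 + 48 + 47 + 46 + 45 + 44 + 43 + 42 + 41 + 40 + 39 + 38 + 37 + 36 + 35 + 34 + 33 + 32 + 31 + 30 + 29 + 28 + 27 + 26 + 25 + 24 + 23 + 22 + 21 + 20 + 19 + 18 + 17 + 16 + 15 + 14 + 13 + 12 + 11 + 10 + 9 + 8 + 7 + 6 + 5 + 4 + 3 + 2 + 1 + rsum(0)
= 67 + 66 + 65 + 64 + 63 + 62 + 61 + 60 + 59 + 58 + 57 + 56 + 55 + 54 + 53 + 52 + 51 + 50 + 49 + 48 + 47 + 46 + 45 + 44 + 43 + 42 + 41 + 40 + 39 + 38 + 37 + 36 + 35 + 34 + 33 + 32 + 31 + 30 + 29 + 28 + 27 + 26 + 25 + 24 + 23 + 22 + 21 + 20 + 19 + 18 + 17 + 16 + 15 + 14 + 13 + 12 + 11 + 10 + 9 + 8 + 7 + 6 + 5 + 4 + 3 + 2 + 1 + 0
= 2278

2278


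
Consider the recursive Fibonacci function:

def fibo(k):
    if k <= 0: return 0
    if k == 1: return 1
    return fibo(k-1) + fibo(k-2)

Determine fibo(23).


Computing fibo(23) bottom-up:
fibo(0) = 0
fibo(1) = 1
fibo(2) = fibo(1) + fibo(0) = 1 + 0 = 1
fibo(3) = fibo(2) + fibo(1) = 1 + 1 = 2
fibo(4) = fibo(3) + fibo(2) = 2 + 1 = 3
fibo(5) = fibo(4) + fibo(3) = 3 + 2 = 5
fibo(6) = fibo(5) + fibo(4) = 5 + 3 = 8
fibo(7) = fibo(6) + fibo(5) = 8 + 5 = 13
fibo(8) = fibo(7) + fibo(6) = 13 + 8 = 21
fibo(9) = fibo(8) + fibo(7) = 21 + 13 = 34
fibo(10) = fibo(9) + fibo(8) = 34 + 21 = 55
fibo(11) = fibo(10) + fibo(9) = 55 + 34 = 89
fibo(12) = fibo(11) + fibo(10) = 89 + 55 = 144
fibo(13) = fibo(12) + fibo(11) = 144 + 89 = 233
fibo(14) = fibo(13) + fibo(12) = 233 + 144 = 377
fibo(15) = fibo(14) + fibo(13) = 377 + 233 = 610
fibo(16) = fibo(15) + fibo(14) = 610 + 377 = 987
fibo(17) = fibo(16) + fibo(15) = 987 + 610 = 1597
fibo(18) = fibo(17) + fibo(16) = 1597 + 987 = 2584
fibo(19) = fibo(18) + fibo(17) = 2584 + 1597 = 4181
fibo(20) = fibo(19) + fibo(18) = 4181 + 2584 = 6765
fibo(21) = fibo(20) + fibo(19) = 6765 + 4181 = 10946
fibo(22) = fibo(21) + fibo(20) = 10946 + 6765 = 17711
fibo(23) = fibo(22) + fibo(21) = 17711 + 10946 = 28657

28657


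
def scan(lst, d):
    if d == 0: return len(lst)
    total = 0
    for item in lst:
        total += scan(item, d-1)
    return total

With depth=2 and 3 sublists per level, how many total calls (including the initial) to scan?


At depth 0 (root): 1 call
At depth 1: each of 1 parents calls scan on 3 children = 3 calls
At depth 2: each of 3 parents calls scan on 3 children = 9 calls
Total: 1 + 3 + 9 = 13

13


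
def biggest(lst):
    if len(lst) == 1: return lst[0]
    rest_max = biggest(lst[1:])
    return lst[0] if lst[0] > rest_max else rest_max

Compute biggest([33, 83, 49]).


biggest([33, 83, 49]): compare 33 with biggest([83, 49])
biggest([83, 49]): compare 83 with biggest([49])
biggest([49]) = 49  (base case)
Compare 83 with 49 -> 83
Compare 33 with 83 -> 83

83


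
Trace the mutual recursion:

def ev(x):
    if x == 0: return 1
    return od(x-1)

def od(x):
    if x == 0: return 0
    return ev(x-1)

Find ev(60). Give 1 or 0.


ev(60) = od(59)
od(59) = ev(58)
ev(58) = od(57)
od(57) = ev(56)
ev(56) = od(55)
od(55) = ev(54)
ev(54) = od(53)
od(53) = ev(52)
ev(52) = od(51)
od(51) = ev(50)
ev(50) = od(49)
od(49) = ev(48)
ev(48) = od(47)
od(47) = ev(46)
ev(46) = od(45)
od(45) = ev(44)
ev(44) = od(43)
od(43) = ev(42)
ev(42) = od(41)
od(41) = ev(40)
ev(40) = od(39)
od(39) = ev(38)
ev(38) = od(37)
od(37) = ev(36)
ev(36) = od(35)
od(35) = ev(34)
ev(34) = od(33)
od(33) = ev(32)
ev(32) = od(31)
od(31) = ev(30)
ev(30) = od(29)
od(29) = ev(28)
ev(28) = od(27)
od(27) = ev(26)
ev(26) = od(25)
od(25) = ev(24)
ev(24) = od(23)
od(23) = ev(22)
ev(22) = od(21)
od(21) = ev(20)
ev(20) = od(19)
od(19) = ev(18)
ev(18) = od(17)
od(17) = ev(16)
ev(16) = od(15)
od(15) = ev(14)
ev(14) = od(13)
od(13) = ev(12)
ev(12) = od(11)
od(11) = ev(10)
ev(10) = od(9)
od(9) = ev(8)
ev(8) = od(7)
od(7) = ev(6)
ev(6) = od(5)
od(5) = ev(4)
ev(4) = od(3)
od(3) = ev(2)
ev(2) = od(1)
od(1) = ev(0)
ev(0) = 1  (base case)
Result: 1

1


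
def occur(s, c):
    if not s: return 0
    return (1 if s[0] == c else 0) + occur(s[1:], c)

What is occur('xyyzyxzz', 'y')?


s[0]='x' != 'y' -> 0
s[0]='y' == 'y' -> 1
s[0]='y' == 'y' -> 1
s[0]='z' != 'y' -> 0
s[0]='y' == 'y' -> 1
s[0]='x' != 'y' -> 0
s[0]='z' != 'y' -> 0
s[0]='z' != 'y' -> 0
Sum: 0 + 1 + 1 + 0 + 1 + 0 + 0 + 0 = 3

3


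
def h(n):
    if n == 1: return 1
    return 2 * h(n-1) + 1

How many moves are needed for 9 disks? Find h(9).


h(9) = 2 * h(8) + 1
h(8) = 2 * h(7) + 1
h(7) = 2 * h(6) + 1
h(6) = 2 * h(5) + 1
h(5) = 2 * h(4) + 1
h(4) = 2 * h(3) + 1
h(3) = 2 * h(2) + 1
h(2) = 2 * h(1) + 1
h(1) = 1  (base case)
h(2) = 2 * 1 + 1 = 3
h(3) = 2 * 3 + 1 = 7
h(4) = 2 * 7 + 1 = 15
h(5) = 2 * 15 + 1 = 31
h(6) = 2 * 31 + 1 = 63
h(7) = 2 * 63 + 1 = 127
h(8) = 2 * 127 + 1 = 255
h(9) = 2 * 255 + 1 = 511

511


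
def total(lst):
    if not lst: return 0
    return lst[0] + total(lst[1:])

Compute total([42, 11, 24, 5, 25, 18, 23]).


total([42, 11, 24, 5, 25, 18, 23]) = 42 + total([11, 24, 5, 25, 18, 23])
total([11, 24, 5, 25, 18, 23]) = 11 + total([24, 5, 25, 18, 23])
total([24, 5, 25, 18, 23]) = 24 + total([5, 25, 18, 23])
total([5, 25, 18, 23]) = 5 + total([25, 18, 23])
total([25, 18, 23]) = 25 + total([18, 23])
total([18, 23]) = 18 + total([23])
total([23]) = 23 + total([])
total([]) = 0  (base case)
Total: 42 + 11 + 24 + 5 + 25 + 18 + 23 + 0 = 148

148


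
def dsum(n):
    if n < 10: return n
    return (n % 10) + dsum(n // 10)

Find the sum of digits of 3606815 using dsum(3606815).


dsum(3606815) = 5 + dsum(360681)
dsum(360681) = 1 + dsum(36068)
dsum(36068) = 8 + dsum(3606)
dsum(3606) = 6 + dsum(360)
dsum(360) = 0 + dsum(36)
dsum(36) = 6 + dsum(3)
dsum(3) = 3  (base case)
Total: 5 + 1 + 8 + 6 + 0 + 6 + 3 = 29

29


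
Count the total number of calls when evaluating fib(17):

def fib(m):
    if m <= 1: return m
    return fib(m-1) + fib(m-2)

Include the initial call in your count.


Let C(n) = total calls for fib(n)
C(0) = 1, C(1) = 1
C(2) = 1 + C(1) + C(0) = 1 + 1 + 1 = 3
C(3) = 1 + C(2) + C(1) = 1 + 3 + 1 = 5
C(4) = 1 + C(3) + C(2) = 1 + 5 + 3 = 9
C(5) = 1 + C(4) + C(3) = 1 + 9 + 5 = 15
C(6) = 1 + C(5) + C(4) = 1 + 15 + 9 = 25
C(7) = 1 + C(6) + C(5) = 1 + 25 + 15 = 41
C(8) = 1 + C(7) + C(6) = 1 + 41 + 25 = 67
C(9) = 1 + C(8) + C(7) = 1 + 67 + 41 = 109
C(10) = 1 + C(9) + C(8) = 1 + 109 + 67 = 177
C(11) = 1 + C(10) + C(9) = 1 + 177 + 109 = 287
C(12) = 1 + C(11) + C(10) = 1 + 287 + 177 = 465
C(13) = 1 + C(12) + C(11) = 1 + 465 + 287 = 753
C(14) = 1 + C(13) + C(12) = 1 + 753 + 465 = 1219
C(15) = 1 + C(14) + C(13) = 1 + 1219 + 753 = 1973
C(16) = 1 + C(15) + C(14) = 1 + 1973 + 1219 = 3193
C(17) = 1 + C(16) + C(15) = 1 + 3193 + 1973 = 5167

5167
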